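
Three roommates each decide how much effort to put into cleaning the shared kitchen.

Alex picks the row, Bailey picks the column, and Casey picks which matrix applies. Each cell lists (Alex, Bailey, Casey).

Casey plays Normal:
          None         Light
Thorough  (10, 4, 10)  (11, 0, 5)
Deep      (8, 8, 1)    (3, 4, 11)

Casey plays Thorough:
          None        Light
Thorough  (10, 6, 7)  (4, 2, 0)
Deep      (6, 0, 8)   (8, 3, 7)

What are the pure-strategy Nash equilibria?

Check each profile: it is a Nash equilibrium iff no player can strictly gain by switching unilaterally.
(Thorough, None, Normal): Alex gets 10, best alternative 8; Bailey gets 4, best alternative 0; Casey gets 10, best alternative 7. No profitable deviation — NE.
(Thorough, None, Thorough): Casey can switch to Normal (7 → 10). Not NE.
(Thorough, Light, Normal): Bailey can switch to None (0 → 4). Not NE.
(Thorough, Light, Thorough): Alex can switch to Deep (4 → 8). Not NE.
(Deep, None, Normal): Alex can switch to Thorough (8 → 10). Not NE.
(Deep, None, Thorough): Alex can switch to Thorough (6 → 10). Not NE.
(Deep, Light, Normal): Alex can switch to Thorough (3 → 11). Not NE.
(Deep, Light, Thorough): Casey can switch to Normal (7 → 11). Not NE.

(Thorough, None, Normal)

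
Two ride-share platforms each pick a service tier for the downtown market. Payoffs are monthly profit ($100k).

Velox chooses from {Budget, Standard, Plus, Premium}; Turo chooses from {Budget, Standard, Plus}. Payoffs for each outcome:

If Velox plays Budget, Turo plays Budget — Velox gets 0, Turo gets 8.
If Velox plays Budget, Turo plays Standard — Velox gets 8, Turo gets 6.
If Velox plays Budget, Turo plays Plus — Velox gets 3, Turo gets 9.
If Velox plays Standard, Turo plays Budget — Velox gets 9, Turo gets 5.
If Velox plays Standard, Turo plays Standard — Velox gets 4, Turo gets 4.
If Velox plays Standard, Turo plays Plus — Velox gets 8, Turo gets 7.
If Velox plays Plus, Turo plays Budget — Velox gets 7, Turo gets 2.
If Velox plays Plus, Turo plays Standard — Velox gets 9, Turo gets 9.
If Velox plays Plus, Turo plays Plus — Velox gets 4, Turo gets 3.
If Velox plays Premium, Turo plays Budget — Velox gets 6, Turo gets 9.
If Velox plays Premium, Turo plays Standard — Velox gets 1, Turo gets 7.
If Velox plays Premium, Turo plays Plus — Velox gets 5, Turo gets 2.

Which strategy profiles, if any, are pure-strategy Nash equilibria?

(Standard, Plus), (Plus, Standard)

For each player, find the best response to each opponent profile; mutual best responses are the pure NE.
Velox against Budget: payoffs 0, 9, 7, 6 → best response Standard.
Velox against Standard: payoffs 8, 4, 9, 1 → best response Plus.
Velox against Plus: payoffs 3, 8, 4, 5 → best response Standard.
Turo against Budget: payoffs 8, 6, 9 → best response Plus.
Turo against Standard: payoffs 5, 4, 7 → best response Plus.
Turo against Plus: payoffs 2, 9, 3 → best response Standard.
Turo against Premium: payoffs 9, 7, 2 → best response Budget.
Mutual best responses: (Standard, Plus); (Plus, Standard).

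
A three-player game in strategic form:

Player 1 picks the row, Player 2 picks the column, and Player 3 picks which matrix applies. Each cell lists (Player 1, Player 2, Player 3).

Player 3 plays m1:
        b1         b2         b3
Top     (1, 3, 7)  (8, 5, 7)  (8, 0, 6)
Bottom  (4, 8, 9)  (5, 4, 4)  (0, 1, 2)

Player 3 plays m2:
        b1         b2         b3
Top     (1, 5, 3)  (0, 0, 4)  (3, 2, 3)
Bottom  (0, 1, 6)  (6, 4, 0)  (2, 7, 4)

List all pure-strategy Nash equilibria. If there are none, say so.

For each player, find the best response to each opponent profile; mutual best responses are the pure NE.
Player 1 against (b1, m1): payoffs 1, 4 → best response Bottom.
Player 1 against (b1, m2): payoffs 1, 0 → best response Top.
Player 1 against (b2, m1): payoffs 8, 5 → best response Top.
Player 1 against (b2, m2): payoffs 0, 6 → best response Bottom.
Player 1 against (b3, m1): payoffs 8, 0 → best response Top.
Player 1 against (b3, m2): payoffs 3, 2 → best response Top.
Player 2 against (Top, m1): payoffs 3, 5, 0 → best response b2.
Player 2 against (Top, m2): payoffs 5, 0, 2 → best response b1.
Player 2 against (Bottom, m1): payoffs 8, 4, 1 → best response b1.
Player 2 against (Bottom, m2): payoffs 1, 4, 7 → best response b3.
Player 3 against (Top, b1): payoffs 7, 3 → best response m1.
Player 3 against (Top, b2): payoffs 7, 4 → best response m1.
Player 3 against (Top, b3): payoffs 6, 3 → best response m1.
Player 3 against (Bottom, b1): payoffs 9, 6 → best response m1.
Player 3 against (Bottom, b2): payoffs 4, 0 → best response m1.
Player 3 against (Bottom, b3): payoffs 2, 4 → best response m2.
Mutual best responses: (Top, b2, m1); (Bottom, b1, m1).

(Top, b2, m1) and (Bottom, b1, m1)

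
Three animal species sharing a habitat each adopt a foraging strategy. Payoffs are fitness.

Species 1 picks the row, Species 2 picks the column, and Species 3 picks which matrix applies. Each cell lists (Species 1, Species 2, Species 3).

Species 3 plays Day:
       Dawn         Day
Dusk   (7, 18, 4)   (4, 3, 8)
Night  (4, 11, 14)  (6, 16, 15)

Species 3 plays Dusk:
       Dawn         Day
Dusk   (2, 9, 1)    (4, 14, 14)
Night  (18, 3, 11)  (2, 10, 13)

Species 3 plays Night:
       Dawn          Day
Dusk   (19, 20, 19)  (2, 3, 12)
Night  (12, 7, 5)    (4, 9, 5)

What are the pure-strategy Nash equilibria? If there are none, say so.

Pure-strategy Nash equilibria: (Dusk, Dawn, Night), (Dusk, Day, Dusk), (Night, Day, Day)

(Dusk, Dawn, Day): Species 3 can switch to Night (4 → 19). Not NE.
(Dusk, Dawn, Dusk): Species 1 can switch to Night (2 → 18). Not NE.
(Dusk, Dawn, Night): Species 1 gets 19, best alternative 12; Species 2 gets 20, best alternative 3; Species 3 gets 19, best alternative 4. No profitable deviation — NE.
(Dusk, Day, Day): Species 1 can switch to Night (4 → 6). Not NE.
(Dusk, Day, Dusk): Species 1 gets 4, best alternative 2; Species 2 gets 14, best alternative 9; Species 3 gets 14, best alternative 12. No profitable deviation — NE.
(Dusk, Day, Night): Species 1 can switch to Night (2 → 4). Not NE.
(Night, Dawn, Day): Species 1 can switch to Dusk (4 → 7). Not NE.
(Night, Dawn, Dusk): Species 2 can switch to Day (3 → 10). Not NE.
(Night, Day, Day): Species 1 gets 6, best alternative 4; Species 2 gets 16, best alternative 11; Species 3 gets 15, best alternative 13. No profitable deviation — NE.
(The remaining 3 profiles each have a profitable deviation by the same check.)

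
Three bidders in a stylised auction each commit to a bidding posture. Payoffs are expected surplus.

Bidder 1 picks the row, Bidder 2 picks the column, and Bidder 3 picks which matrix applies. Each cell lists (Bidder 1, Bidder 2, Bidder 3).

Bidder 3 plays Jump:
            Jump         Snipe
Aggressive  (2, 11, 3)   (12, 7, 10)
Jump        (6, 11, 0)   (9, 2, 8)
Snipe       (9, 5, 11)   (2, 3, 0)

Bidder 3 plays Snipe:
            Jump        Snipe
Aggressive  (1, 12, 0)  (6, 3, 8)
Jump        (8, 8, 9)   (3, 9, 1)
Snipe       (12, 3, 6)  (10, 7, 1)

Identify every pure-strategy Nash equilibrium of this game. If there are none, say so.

The pure Nash equilibria are (Snipe, Jump, Jump), (Snipe, Snipe, Snipe).

(Aggressive, Jump, Jump): Bidder 1 can switch to Jump (2 → 6). Not NE.
(Aggressive, Jump, Snipe): Bidder 1 can switch to Jump (1 → 8). Not NE.
(Aggressive, Snipe, Jump): Bidder 2 can switch to Jump (7 → 11). Not NE.
(Aggressive, Snipe, Snipe): Bidder 1 can switch to Snipe (6 → 10). Not NE.
(Jump, Jump, Jump): Bidder 1 can switch to Snipe (6 → 9). Not NE.
(Jump, Jump, Snipe): Bidder 1 can switch to Snipe (8 → 12). Not NE.
(Snipe, Jump, Jump): Bidder 1 gets 9, best alternative 6; Bidder 2 gets 5, best alternative 3; Bidder 3 gets 11, best alternative 6. No profitable deviation — NE.
(Snipe, Snipe, Snipe): Bidder 1 gets 10, best alternative 6; Bidder 2 gets 7, best alternative 3; Bidder 3 gets 1, best alternative 0. No profitable deviation — NE.
(The remaining 4 profiles each have a profitable deviation by the same check.)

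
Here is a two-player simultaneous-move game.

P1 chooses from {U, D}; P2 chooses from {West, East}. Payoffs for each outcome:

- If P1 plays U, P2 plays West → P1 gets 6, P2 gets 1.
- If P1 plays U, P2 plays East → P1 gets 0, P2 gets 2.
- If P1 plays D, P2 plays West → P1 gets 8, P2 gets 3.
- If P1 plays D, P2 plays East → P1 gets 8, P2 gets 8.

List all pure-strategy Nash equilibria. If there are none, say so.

P1 against West: payoffs 6, 8 → best response D.
P1 against East: payoffs 0, 8 → best response D.
P2 against U: payoffs 1, 2 → best response East.
P2 against D: payoffs 3, 8 → best response East.
Mutual best responses: (D, East).

(D, East)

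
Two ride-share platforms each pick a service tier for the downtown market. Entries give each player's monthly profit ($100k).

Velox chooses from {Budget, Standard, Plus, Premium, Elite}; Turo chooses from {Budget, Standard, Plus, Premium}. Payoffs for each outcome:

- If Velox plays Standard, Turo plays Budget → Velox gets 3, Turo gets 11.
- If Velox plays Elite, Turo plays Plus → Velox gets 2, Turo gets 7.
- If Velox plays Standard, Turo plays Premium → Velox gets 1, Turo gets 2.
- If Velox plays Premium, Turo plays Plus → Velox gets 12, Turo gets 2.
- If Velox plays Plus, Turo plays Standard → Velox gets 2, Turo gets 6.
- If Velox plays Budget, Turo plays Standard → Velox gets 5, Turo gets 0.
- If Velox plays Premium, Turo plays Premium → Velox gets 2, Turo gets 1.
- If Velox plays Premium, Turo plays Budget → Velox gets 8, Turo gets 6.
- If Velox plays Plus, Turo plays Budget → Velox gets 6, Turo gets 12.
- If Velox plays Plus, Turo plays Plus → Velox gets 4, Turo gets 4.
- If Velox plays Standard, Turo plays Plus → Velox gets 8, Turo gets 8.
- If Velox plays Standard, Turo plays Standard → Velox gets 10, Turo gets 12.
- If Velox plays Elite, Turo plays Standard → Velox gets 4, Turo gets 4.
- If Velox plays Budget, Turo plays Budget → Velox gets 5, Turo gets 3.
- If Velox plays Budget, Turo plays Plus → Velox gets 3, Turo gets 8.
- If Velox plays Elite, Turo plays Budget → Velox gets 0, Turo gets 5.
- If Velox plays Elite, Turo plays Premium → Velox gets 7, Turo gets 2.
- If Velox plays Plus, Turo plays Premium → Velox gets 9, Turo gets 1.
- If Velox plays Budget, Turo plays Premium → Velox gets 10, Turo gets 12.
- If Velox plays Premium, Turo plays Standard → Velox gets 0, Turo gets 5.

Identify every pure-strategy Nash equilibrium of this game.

Pure-strategy Nash equilibria: (Budget, Premium) and (Standard, Standard) and (Premium, Budget)

Velox against Budget: payoffs 5, 3, 6, 8, 0 → best response Premium.
Velox against Standard: payoffs 5, 10, 2, 0, 4 → best response Standard.
Velox against Plus: payoffs 3, 8, 4, 12, 2 → best response Premium.
Velox against Premium: payoffs 10, 1, 9, 2, 7 → best response Budget.
Turo against Budget: payoffs 3, 0, 8, 12 → best response Premium.
Turo against Standard: payoffs 11, 12, 8, 2 → best response Standard.
Turo against Plus: payoffs 12, 6, 4, 1 → best response Budget.
Turo against Premium: payoffs 6, 5, 2, 1 → best response Budget.
Turo against Elite: payoffs 5, 4, 7, 2 → best response Plus.
Mutual best responses: (Budget, Premium); (Standard, Standard); (Premium, Budget).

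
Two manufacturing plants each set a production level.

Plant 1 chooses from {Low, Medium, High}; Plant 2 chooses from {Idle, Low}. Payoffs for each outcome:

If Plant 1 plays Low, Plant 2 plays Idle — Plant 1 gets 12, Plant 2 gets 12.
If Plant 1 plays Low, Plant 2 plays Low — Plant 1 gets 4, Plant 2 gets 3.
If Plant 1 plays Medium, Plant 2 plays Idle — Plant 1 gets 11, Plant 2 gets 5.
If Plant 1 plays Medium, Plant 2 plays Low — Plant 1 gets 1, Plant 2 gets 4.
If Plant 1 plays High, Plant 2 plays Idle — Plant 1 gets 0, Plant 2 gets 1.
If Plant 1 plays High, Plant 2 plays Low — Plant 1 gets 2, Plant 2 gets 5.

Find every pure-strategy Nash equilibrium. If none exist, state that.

Pure NE: (Low, Idle)

Plant 1 against Idle: payoffs 12, 11, 0 → best response Low.
Plant 1 against Low: payoffs 4, 1, 2 → best response Low.
Plant 2 against Low: payoffs 12, 3 → best response Idle.
Plant 2 against Medium: payoffs 5, 4 → best response Idle.
Plant 2 against High: payoffs 1, 5 → best response Low.
Mutual best responses: (Low, Idle).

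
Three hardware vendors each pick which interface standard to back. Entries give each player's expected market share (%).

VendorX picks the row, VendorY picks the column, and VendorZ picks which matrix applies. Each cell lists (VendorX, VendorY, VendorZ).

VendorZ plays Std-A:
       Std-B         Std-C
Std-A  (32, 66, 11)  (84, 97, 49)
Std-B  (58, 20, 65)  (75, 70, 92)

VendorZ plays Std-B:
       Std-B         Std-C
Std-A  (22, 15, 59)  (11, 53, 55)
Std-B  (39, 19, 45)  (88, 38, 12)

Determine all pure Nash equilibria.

No pure-strategy Nash equilibrium.

VendorX against (Std-B, Std-A): payoffs 32, 58 → best response Std-B.
VendorX against (Std-B, Std-B): payoffs 22, 39 → best response Std-B.
VendorX against (Std-C, Std-A): payoffs 84, 75 → best response Std-A.
VendorX against (Std-C, Std-B): payoffs 11, 88 → best response Std-B.
VendorY against (Std-A, Std-A): payoffs 66, 97 → best response Std-C.
VendorY against (Std-A, Std-B): payoffs 15, 53 → best response Std-C.
VendorY against (Std-B, Std-A): payoffs 20, 70 → best response Std-C.
VendorY against (Std-B, Std-B): payoffs 19, 38 → best response Std-C.
VendorZ against (Std-A, Std-B): payoffs 11, 59 → best response Std-B.
VendorZ against (Std-A, Std-C): payoffs 49, 55 → best response Std-B.
VendorZ against (Std-B, Std-B): payoffs 65, 45 → best response Std-A.
VendorZ against (Std-B, Std-C): payoffs 92, 12 → best response Std-A.
No profile is a mutual best response for all players.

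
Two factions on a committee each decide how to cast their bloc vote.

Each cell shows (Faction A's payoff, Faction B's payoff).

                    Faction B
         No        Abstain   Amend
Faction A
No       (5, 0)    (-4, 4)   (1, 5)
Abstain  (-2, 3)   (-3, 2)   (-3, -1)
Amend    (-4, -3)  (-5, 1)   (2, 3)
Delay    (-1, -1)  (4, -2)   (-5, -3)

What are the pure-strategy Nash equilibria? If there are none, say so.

(Amend, Amend)

Faction A against No: payoffs 5, -2, -4, -1 → best response No.
Faction A against Abstain: payoffs -4, -3, -5, 4 → best response Delay.
Faction A against Amend: payoffs 1, -3, 2, -5 → best response Amend.
Faction B against No: payoffs 0, 4, 5 → best response Amend.
Faction B against Abstain: payoffs 3, 2, -1 → best response No.
Faction B against Amend: payoffs -3, 1, 3 → best response Amend.
Faction B against Delay: payoffs -1, -2, -3 → best response No.
Mutual best responses: (Amend, Amend).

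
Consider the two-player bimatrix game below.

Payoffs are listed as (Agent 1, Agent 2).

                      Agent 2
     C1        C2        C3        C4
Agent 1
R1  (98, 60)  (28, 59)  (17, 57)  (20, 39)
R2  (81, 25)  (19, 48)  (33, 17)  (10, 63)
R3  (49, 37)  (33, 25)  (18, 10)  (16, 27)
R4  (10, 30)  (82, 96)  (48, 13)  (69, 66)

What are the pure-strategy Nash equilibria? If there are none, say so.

Pure-strategy Nash equilibria: (R1, C1); (R4, C2)

Agent 1 against C1: payoffs 98, 81, 49, 10 → best response R1.
Agent 1 against C2: payoffs 28, 19, 33, 82 → best response R4.
Agent 1 against C3: payoffs 17, 33, 18, 48 → best response R4.
Agent 1 against C4: payoffs 20, 10, 16, 69 → best response R4.
Agent 2 against R1: payoffs 60, 59, 57, 39 → best response C1.
Agent 2 against R2: payoffs 25, 48, 17, 63 → best response C4.
Agent 2 against R3: payoffs 37, 25, 10, 27 → best response C1.
Agent 2 against R4: payoffs 30, 96, 13, 66 → best response C2.
Mutual best responses: (R1, C1); (R4, C2).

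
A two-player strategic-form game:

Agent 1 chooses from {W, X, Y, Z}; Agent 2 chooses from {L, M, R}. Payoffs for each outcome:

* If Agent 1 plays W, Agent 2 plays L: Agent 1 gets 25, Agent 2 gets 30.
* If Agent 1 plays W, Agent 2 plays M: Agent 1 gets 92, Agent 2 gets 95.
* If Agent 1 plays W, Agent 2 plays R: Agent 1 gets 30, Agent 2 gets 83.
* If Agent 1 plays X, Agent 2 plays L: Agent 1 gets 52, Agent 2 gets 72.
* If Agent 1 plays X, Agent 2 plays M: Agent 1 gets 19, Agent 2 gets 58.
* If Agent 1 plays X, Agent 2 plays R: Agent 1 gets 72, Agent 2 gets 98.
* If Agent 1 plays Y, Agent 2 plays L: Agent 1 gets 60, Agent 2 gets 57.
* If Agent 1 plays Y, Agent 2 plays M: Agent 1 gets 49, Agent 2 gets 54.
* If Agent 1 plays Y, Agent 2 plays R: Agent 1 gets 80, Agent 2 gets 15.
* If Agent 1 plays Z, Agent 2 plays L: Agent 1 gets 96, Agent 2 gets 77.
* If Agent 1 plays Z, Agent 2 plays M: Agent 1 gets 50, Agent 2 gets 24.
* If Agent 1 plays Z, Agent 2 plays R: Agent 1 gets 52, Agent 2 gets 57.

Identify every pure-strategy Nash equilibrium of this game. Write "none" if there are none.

(W, L): Agent 1 can switch to X (25 → 52). Not NE.
(W, M): Agent 1 gets 92, best alternative 50; Agent 2 gets 95, best alternative 83. No profitable deviation — NE.
(W, R): Agent 1 can switch to X (30 → 72). Not NE.
(X, L): Agent 1 can switch to Y (52 → 60). Not NE.
(X, M): Agent 1 can switch to W (19 → 92). Not NE.
(X, R): Agent 1 can switch to Y (72 → 80). Not NE.
(Y, L): Agent 1 can switch to Z (60 → 96). Not NE.
(Y, M): Agent 1 can switch to W (49 → 92). Not NE.
(Y, R): Agent 2 can switch to L (15 → 57). Not NE.
(Z, L): Agent 1 gets 96, best alternative 60; Agent 2 gets 77, best alternative 57. No profitable deviation — NE.
(The remaining 2 profiles each have a profitable deviation by the same check.)

Pure-strategy Nash equilibria: (W, M), (Z, L)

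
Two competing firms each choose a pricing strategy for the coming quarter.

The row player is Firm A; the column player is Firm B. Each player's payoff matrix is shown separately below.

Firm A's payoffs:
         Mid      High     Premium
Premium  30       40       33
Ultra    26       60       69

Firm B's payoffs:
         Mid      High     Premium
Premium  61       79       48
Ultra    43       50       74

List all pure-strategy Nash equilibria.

For each player, find the best response to each opponent profile; mutual best responses are the pure NE.
Firm A against Mid: payoffs 30, 26 → best response Premium.
Firm A against High: payoffs 40, 60 → best response Ultra.
Firm A against Premium: payoffs 33, 69 → best response Ultra.
Firm B against Premium: payoffs 61, 79, 48 → best response High.
Firm B against Ultra: payoffs 43, 50, 74 → best response Premium.
Mutual best responses: (Ultra, Premium).

Pure NE: (Ultra, Premium)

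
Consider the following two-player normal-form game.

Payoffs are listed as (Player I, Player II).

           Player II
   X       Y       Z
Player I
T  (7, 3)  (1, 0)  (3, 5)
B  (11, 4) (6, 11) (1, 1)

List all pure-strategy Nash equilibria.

(T, Z) and (B, Y)

(T, X): Player I can switch to B (7 → 11). Not NE.
(T, Y): Player I can switch to B (1 → 6). Not NE.
(T, Z): Player I gets 3, best alternative 1; Player II gets 5, best alternative 3. No profitable deviation — NE.
(B, X): Player II can switch to Y (4 → 11). Not NE.
(B, Y): Player I gets 6, best alternative 1; Player II gets 11, best alternative 4. No profitable deviation — NE.
(B, Z): Player I can switch to T (1 → 3). Not NE.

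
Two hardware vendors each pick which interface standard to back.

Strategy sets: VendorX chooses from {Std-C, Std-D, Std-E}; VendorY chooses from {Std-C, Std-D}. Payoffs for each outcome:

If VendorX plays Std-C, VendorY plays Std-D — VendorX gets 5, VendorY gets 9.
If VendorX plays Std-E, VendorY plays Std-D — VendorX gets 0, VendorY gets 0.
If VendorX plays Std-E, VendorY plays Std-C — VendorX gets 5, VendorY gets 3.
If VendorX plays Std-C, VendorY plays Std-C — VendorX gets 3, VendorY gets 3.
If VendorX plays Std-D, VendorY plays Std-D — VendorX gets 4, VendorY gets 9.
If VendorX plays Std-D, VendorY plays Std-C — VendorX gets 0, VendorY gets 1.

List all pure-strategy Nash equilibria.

(Std-C, Std-D), (Std-E, Std-C)

(Std-C, Std-C): VendorX can switch to Std-E (3 → 5). Not NE.
(Std-C, Std-D): VendorX gets 5, best alternative 4; VendorY gets 9, best alternative 3. No profitable deviation — NE.
(Std-D, Std-C): VendorX can switch to Std-C (0 → 3). Not NE.
(Std-D, Std-D): VendorX can switch to Std-C (4 → 5). Not NE.
(Std-E, Std-C): VendorX gets 5, best alternative 3; VendorY gets 3, best alternative 0. No profitable deviation — NE.
(Std-E, Std-D): VendorX can switch to Std-C (0 → 5). Not NE.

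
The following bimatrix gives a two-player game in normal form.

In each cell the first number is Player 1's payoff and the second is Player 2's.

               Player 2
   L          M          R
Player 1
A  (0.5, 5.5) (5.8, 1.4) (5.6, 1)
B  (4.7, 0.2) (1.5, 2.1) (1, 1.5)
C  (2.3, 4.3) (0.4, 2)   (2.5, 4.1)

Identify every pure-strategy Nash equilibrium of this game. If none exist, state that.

(A, L): Player 1 can switch to B (0.5 → 4.7). Not NE.
(A, M): Player 2 can switch to L (1.4 → 5.5). Not NE.
(A, R): Player 2 can switch to L (1 → 5.5). Not NE.
(B, L): Player 2 can switch to M (0.2 → 2.1). Not NE.
(B, M): Player 1 can switch to A (1.5 → 5.8). Not NE.
(B, R): Player 1 can switch to A (1 → 5.6). Not NE.
(C, L): Player 1 can switch to B (2.3 → 4.7). Not NE.
(C, M): Player 1 can switch to A (0.4 → 5.8). Not NE.
(The remaining 1 profile has a profitable deviation by the same check.)

none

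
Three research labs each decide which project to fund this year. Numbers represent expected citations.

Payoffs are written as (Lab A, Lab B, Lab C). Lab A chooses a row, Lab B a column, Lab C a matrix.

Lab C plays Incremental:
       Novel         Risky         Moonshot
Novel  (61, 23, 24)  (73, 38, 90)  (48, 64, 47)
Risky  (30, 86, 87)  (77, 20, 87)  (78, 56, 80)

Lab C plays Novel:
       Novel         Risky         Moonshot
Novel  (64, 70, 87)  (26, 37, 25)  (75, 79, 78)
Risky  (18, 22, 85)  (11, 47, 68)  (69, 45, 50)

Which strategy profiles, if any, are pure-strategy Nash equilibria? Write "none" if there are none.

The unique pure-strategy Nash equilibrium is (Novel, Moonshot, Novel).

(Novel, Novel, Incremental): Lab B can switch to Risky (23 → 38). Not NE.
(Novel, Novel, Novel): Lab B can switch to Moonshot (70 → 79). Not NE.
(Novel, Risky, Incremental): Lab A can switch to Risky (73 → 77). Not NE.
(Novel, Risky, Novel): Lab B can switch to Novel (37 → 70). Not NE.
(Novel, Moonshot, Incremental): Lab A can switch to Risky (48 → 78). Not NE.
(Novel, Moonshot, Novel): Lab A gets 75, best alternative 69; Lab B gets 79, best alternative 70; Lab C gets 78, best alternative 47. No profitable deviation — NE.
(Risky, Novel, Incremental): Lab A can switch to Novel (30 → 61). Not NE.
(Risky, Novel, Novel): Lab A can switch to Novel (18 → 64). Not NE.
(Risky, Risky, Incremental): Lab B can switch to Novel (20 → 86). Not NE.
(The remaining 3 profiles each have a profitable deviation by the same check.)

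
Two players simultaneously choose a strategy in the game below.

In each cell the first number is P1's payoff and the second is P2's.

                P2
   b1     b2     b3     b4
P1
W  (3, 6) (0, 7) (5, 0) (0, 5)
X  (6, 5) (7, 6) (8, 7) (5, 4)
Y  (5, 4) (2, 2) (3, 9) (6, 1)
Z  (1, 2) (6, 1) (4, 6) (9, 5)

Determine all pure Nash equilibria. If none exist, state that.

P1 against b1: payoffs 3, 6, 5, 1 → best response X.
P1 against b2: payoffs 0, 7, 2, 6 → best response X.
P1 against b3: payoffs 5, 8, 3, 4 → best response X.
P1 against b4: payoffs 0, 5, 6, 9 → best response Z.
P2 against W: payoffs 6, 7, 0, 5 → best response b2.
P2 against X: payoffs 5, 6, 7, 4 → best response b3.
P2 against Y: payoffs 4, 2, 9, 1 → best response b3.
P2 against Z: payoffs 2, 1, 6, 5 → best response b3.
Mutual best responses: (X, b3).

(X, b3)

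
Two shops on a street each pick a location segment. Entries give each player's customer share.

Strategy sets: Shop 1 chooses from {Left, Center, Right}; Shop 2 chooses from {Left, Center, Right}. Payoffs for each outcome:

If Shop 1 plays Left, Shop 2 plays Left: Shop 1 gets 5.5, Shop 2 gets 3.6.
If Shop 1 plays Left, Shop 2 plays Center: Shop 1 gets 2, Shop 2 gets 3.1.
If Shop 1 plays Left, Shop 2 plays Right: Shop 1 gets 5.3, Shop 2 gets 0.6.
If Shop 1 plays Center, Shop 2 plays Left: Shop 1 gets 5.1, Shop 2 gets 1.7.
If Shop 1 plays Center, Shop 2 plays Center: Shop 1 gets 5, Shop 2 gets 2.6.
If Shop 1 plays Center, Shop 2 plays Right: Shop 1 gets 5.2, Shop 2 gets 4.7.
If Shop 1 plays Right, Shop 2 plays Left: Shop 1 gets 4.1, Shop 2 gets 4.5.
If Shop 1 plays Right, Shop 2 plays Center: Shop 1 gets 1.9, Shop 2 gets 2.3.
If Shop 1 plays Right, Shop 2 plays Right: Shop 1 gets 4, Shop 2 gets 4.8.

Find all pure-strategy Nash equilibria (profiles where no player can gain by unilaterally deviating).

For each player, find the best response to each opponent profile; mutual best responses are the pure NE.
Shop 1 against Left: payoffs 5.5, 5.1, 4.1 → best response Left.
Shop 1 against Center: payoffs 2, 5, 1.9 → best response Center.
Shop 1 against Right: payoffs 5.3, 5.2, 4 → best response Left.
Shop 2 against Left: payoffs 3.6, 3.1, 0.6 → best response Left.
Shop 2 against Center: payoffs 1.7, 2.6, 4.7 → best response Right.
Shop 2 against Right: payoffs 4.5, 2.3, 4.8 → best response Right.
Mutual best responses: (Left, Left).

The unique pure-strategy Nash equilibrium is (Left, Left).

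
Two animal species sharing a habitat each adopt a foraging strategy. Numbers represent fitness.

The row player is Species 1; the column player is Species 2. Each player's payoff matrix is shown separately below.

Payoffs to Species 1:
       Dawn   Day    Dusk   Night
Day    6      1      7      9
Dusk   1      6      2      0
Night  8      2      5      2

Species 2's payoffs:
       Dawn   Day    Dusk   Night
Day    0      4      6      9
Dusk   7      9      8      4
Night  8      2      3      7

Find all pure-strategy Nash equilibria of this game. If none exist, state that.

Mark each player's best response to every combination of opponents' strategies; a profile where every player is best-responding is a pure Nash equilibrium.
Species 1 against Dawn: payoffs 6, 1, 8 → best response Night.
Species 1 against Day: payoffs 1, 6, 2 → best response Dusk.
Species 1 against Dusk: payoffs 7, 2, 5 → best response Day.
Species 1 against Night: payoffs 9, 0, 2 → best response Day.
Species 2 against Day: payoffs 0, 4, 6, 9 → best response Night.
Species 2 against Dusk: payoffs 7, 9, 8, 4 → best response Day.
Species 2 against Night: payoffs 8, 2, 3, 7 → best response Dawn.
Mutual best responses: (Day, Night); (Dusk, Day); (Night, Dawn).

Pure-strategy Nash equilibria: (Day, Night); (Dusk, Day); (Night, Dawn)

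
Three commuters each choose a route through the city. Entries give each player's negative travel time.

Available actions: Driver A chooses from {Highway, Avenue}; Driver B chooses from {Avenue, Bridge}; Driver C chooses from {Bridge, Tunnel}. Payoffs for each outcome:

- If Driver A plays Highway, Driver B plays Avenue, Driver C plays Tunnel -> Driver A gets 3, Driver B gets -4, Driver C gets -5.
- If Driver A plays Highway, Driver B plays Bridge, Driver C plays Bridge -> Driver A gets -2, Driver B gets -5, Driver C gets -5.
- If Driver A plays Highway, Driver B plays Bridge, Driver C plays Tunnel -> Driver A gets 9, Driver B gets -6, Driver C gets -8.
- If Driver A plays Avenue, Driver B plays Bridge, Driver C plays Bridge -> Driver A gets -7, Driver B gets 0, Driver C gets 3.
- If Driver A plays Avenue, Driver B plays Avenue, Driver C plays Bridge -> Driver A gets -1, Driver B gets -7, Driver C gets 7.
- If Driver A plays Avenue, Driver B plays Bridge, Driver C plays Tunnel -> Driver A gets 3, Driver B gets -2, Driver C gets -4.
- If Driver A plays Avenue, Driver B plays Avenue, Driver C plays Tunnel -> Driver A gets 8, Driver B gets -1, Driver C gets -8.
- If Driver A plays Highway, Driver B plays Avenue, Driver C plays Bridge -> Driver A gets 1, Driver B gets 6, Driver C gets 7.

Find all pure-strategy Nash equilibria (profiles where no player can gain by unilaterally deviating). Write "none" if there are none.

For each player, find the best response to each opponent profile; mutual best responses are the pure NE.
Driver A against (Avenue, Bridge): payoffs 1, -1 → best response Highway.
Driver A against (Avenue, Tunnel): payoffs 3, 8 → best response Avenue.
Driver A against (Bridge, Bridge): payoffs -2, -7 → best response Highway.
Driver A against (Bridge, Tunnel): payoffs 9, 3 → best response Highway.
Driver B against (Highway, Bridge): payoffs 6, -5 → best response Avenue.
Driver B against (Highway, Tunnel): payoffs -4, -6 → best response Avenue.
Driver B against (Avenue, Bridge): payoffs -7, 0 → best response Bridge.
Driver B against (Avenue, Tunnel): payoffs -1, -2 → best response Avenue.
Driver C against (Highway, Avenue): payoffs 7, -5 → best response Bridge.
Driver C against (Highway, Bridge): payoffs -5, -8 → best response Bridge.
Driver C against (Avenue, Avenue): payoffs 7, -8 → best response Bridge.
Driver C against (Avenue, Bridge): payoffs 3, -4 → best response Bridge.
Mutual best responses: (Highway, Avenue, Bridge).

Pure NE: (Highway, Avenue, Bridge)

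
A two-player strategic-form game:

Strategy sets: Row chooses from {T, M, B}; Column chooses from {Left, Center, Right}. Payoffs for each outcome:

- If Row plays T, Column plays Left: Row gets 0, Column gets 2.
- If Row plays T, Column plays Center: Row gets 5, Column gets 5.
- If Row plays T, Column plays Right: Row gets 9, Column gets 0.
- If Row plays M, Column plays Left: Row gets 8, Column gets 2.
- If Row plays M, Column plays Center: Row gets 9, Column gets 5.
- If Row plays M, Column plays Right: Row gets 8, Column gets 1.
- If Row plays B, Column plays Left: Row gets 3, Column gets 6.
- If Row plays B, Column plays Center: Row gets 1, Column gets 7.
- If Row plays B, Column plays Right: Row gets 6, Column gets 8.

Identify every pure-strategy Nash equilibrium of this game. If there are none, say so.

(M, Center)

Row against Left: payoffs 0, 8, 3 → best response M.
Row against Center: payoffs 5, 9, 1 → best response M.
Row against Right: payoffs 9, 8, 6 → best response T.
Column against T: payoffs 2, 5, 0 → best response Center.
Column against M: payoffs 2, 5, 1 → best response Center.
Column against B: payoffs 6, 7, 8 → best response Right.
Mutual best responses: (M, Center).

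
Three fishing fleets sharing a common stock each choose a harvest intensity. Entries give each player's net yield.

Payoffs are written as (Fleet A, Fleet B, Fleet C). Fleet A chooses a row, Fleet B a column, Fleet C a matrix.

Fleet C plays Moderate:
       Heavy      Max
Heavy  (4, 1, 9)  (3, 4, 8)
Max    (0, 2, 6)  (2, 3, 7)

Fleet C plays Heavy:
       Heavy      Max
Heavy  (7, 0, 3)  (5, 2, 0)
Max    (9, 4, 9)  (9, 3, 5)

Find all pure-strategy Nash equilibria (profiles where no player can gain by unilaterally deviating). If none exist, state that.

(Heavy, Heavy, Moderate): Fleet B can switch to Max (1 → 4). Not NE.
(Heavy, Heavy, Heavy): Fleet A can switch to Max (7 → 9). Not NE.
(Heavy, Max, Moderate): Fleet A gets 3, best alternative 2; Fleet B gets 4, best alternative 1; Fleet C gets 8, best alternative 0. No profitable deviation — NE.
(Heavy, Max, Heavy): Fleet A can switch to Max (5 → 9). Not NE.
(Max, Heavy, Moderate): Fleet A can switch to Heavy (0 → 4). Not NE.
(Max, Heavy, Heavy): Fleet A gets 9, best alternative 7; Fleet B gets 4, best alternative 3; Fleet C gets 9, best alternative 6. No profitable deviation — NE.
(Max, Max, Moderate): Fleet A can switch to Heavy (2 → 3). Not NE.
(Max, Max, Heavy): Fleet B can switch to Heavy (3 → 4). Not NE.

The pure Nash equilibria are (Heavy, Max, Moderate); (Max, Heavy, Heavy).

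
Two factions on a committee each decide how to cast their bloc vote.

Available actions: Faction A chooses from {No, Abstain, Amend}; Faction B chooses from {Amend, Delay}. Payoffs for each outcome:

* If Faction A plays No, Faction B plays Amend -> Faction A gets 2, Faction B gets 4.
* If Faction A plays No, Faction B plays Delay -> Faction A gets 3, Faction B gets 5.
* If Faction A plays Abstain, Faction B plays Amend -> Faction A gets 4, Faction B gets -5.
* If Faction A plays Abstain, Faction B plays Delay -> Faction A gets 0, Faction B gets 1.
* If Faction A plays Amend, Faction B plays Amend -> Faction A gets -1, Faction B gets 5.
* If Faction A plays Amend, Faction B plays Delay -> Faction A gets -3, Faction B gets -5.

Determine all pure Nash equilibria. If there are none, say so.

(No, Delay)

For each player, find the best response to each opponent profile; mutual best responses are the pure NE.
Faction A against Amend: payoffs 2, 4, -1 → best response Abstain.
Faction A against Delay: payoffs 3, 0, -3 → best response No.
Faction B against No: payoffs 4, 5 → best response Delay.
Faction B against Abstain: payoffs -5, 1 → best response Delay.
Faction B against Amend: payoffs 5, -5 → best response Amend.
Mutual best responses: (No, Delay).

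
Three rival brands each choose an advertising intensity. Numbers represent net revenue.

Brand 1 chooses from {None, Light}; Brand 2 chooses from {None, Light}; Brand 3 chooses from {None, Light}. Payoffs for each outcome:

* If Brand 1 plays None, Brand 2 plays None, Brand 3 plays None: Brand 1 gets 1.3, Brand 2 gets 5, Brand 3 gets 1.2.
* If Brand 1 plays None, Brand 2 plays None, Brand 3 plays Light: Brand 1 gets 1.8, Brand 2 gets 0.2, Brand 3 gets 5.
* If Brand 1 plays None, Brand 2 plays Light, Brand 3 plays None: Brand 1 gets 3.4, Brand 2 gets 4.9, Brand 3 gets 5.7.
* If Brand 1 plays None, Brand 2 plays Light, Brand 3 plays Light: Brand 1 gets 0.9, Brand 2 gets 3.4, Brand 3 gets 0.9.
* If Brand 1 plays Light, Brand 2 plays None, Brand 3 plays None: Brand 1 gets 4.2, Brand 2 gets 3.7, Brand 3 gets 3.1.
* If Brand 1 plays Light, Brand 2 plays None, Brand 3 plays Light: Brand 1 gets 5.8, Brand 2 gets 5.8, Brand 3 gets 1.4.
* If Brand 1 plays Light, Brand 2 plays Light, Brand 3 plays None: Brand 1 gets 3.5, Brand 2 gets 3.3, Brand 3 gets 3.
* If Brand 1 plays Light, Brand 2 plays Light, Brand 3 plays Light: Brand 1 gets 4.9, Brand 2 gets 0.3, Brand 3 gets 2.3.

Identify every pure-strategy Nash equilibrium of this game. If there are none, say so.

Brand 1 against (None, None): payoffs 1.3, 4.2 → best response Light.
Brand 1 against (None, Light): payoffs 1.8, 5.8 → best response Light.
Brand 1 against (Light, None): payoffs 3.4, 3.5 → best response Light.
Brand 1 against (Light, Light): payoffs 0.9, 4.9 → best response Light.
Brand 2 against (None, None): payoffs 5, 4.9 → best response None.
Brand 2 against (None, Light): payoffs 0.2, 3.4 → best response Light.
Brand 2 against (Light, None): payoffs 3.7, 3.3 → best response None.
Brand 2 against (Light, Light): payoffs 5.8, 0.3 → best response None.
Brand 3 against (None, None): payoffs 1.2, 5 → best response Light.
Brand 3 against (None, Light): payoffs 5.7, 0.9 → best response None.
Brand 3 against (Light, None): payoffs 3.1, 1.4 → best response None.
Brand 3 against (Light, Light): payoffs 3, 2.3 → best response None.
Mutual best responses: (Light, None, None).

Pure NE: (Light, None, None)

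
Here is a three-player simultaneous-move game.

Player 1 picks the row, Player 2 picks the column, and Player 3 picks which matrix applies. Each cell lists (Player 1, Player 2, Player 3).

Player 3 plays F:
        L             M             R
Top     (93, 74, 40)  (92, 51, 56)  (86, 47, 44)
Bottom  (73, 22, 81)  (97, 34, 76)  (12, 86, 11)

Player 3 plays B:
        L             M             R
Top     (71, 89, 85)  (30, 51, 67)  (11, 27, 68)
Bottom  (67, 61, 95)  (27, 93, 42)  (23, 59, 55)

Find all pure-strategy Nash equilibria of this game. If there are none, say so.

Player 1 against (L, F): payoffs 93, 73 → best response Top.
Player 1 against (L, B): payoffs 71, 67 → best response Top.
Player 1 against (M, F): payoffs 92, 97 → best response Bottom.
Player 1 against (M, B): payoffs 30, 27 → best response Top.
Player 1 against (R, F): payoffs 86, 12 → best response Top.
Player 1 against (R, B): payoffs 11, 23 → best response Bottom.
Player 2 against (Top, F): payoffs 74, 51, 47 → best response L.
Player 2 against (Top, B): payoffs 89, 51, 27 → best response L.
Player 2 against (Bottom, F): payoffs 22, 34, 86 → best response R.
Player 2 against (Bottom, B): payoffs 61, 93, 59 → best response M.
Player 3 against (Top, L): payoffs 40, 85 → best response B.
Player 3 against (Top, M): payoffs 56, 67 → best response B.
Player 3 against (Top, R): payoffs 44, 68 → best response B.
Player 3 against (Bottom, L): payoffs 81, 95 → best response B.
Player 3 against (Bottom, M): payoffs 76, 42 → best response F.
Player 3 against (Bottom, R): payoffs 11, 55 → best response B.
Mutual best responses: (Top, L, B).

The unique pure-strategy Nash equilibrium is (Top, L, B).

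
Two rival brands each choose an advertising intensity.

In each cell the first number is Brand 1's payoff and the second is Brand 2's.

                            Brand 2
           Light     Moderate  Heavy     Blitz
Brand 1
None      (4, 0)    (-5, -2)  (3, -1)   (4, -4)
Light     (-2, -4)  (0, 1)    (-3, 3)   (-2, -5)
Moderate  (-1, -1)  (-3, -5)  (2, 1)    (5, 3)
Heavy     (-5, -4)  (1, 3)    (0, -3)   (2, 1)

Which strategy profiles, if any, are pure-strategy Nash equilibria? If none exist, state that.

The pure Nash equilibria are (None, Light) and (Moderate, Blitz) and (Heavy, Moderate).

For each strategy profile, look for a profitable unilateral deviation.
(None, Light): Brand 1 gets 4, best alternative -1; Brand 2 gets 0, best alternative -1. No profitable deviation — NE.
(None, Moderate): Brand 1 can switch to Light (-5 → 0). Not NE.
(None, Heavy): Brand 2 can switch to Light (-1 → 0). Not NE.
(None, Blitz): Brand 1 can switch to Moderate (4 → 5). Not NE.
(Light, Light): Brand 1 can switch to None (-2 → 4). Not NE.
(Light, Moderate): Brand 1 can switch to Heavy (0 → 1). Not NE.
(Light, Heavy): Brand 1 can switch to None (-3 → 3). Not NE.
(Light, Blitz): Brand 1 can switch to None (-2 → 4). Not NE.
(Moderate, Light): Brand 1 can switch to None (-1 → 4). Not NE.
(Moderate, Moderate): Brand 1 can switch to Light (-3 → 0). Not NE.
(Moderate, Heavy): Brand 1 can switch to None (2 → 3). Not NE.
(Moderate, Blitz): Brand 1 gets 5, best alternative 4; Brand 2 gets 3, best alternative 1. No profitable deviation — NE.
(Heavy, Light): Brand 1 can switch to None (-5 → 4). Not NE.
(Heavy, Moderate): Brand 1 gets 1, best alternative 0; Brand 2 gets 3, best alternative 1. No profitable deviation — NE.
(Heavy, Heavy): Brand 1 can switch to None (0 → 3). Not NE.
(The remaining 1 profile has a profitable deviation by the same check.)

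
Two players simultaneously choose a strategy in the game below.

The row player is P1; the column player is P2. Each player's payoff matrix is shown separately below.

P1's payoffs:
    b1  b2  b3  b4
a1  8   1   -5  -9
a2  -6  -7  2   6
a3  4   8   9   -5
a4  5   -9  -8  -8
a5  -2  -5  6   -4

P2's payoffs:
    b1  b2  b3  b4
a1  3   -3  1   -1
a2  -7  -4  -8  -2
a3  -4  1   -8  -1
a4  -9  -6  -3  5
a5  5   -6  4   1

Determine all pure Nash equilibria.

(a1, b1); (a2, b4); (a3, b2)

(a1, b1): P1 gets 8, best alternative 5; P2 gets 3, best alternative 1. No profitable deviation — NE.
(a1, b2): P1 can switch to a3 (1 → 8). Not NE.
(a1, b3): P1 can switch to a2 (-5 → 2). Not NE.
(a1, b4): P1 can switch to a2 (-9 → 6). Not NE.
(a2, b1): P1 can switch to a1 (-6 → 8). Not NE.
(a2, b2): P1 can switch to a1 (-7 → 1). Not NE.
(a2, b3): P1 can switch to a3 (2 → 9). Not NE.
(a2, b4): P1 gets 6, best alternative -4; P2 gets -2, best alternative -4. No profitable deviation — NE.
(a3, b1): P1 can switch to a1 (4 → 8). Not NE.
(a3, b2): P1 gets 8, best alternative 1; P2 gets 1, best alternative -1. No profitable deviation — NE.
(a3, b3): P2 can switch to b1 (-8 → -4). Not NE.
(The remaining 9 profiles each have a profitable deviation by the same check.)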